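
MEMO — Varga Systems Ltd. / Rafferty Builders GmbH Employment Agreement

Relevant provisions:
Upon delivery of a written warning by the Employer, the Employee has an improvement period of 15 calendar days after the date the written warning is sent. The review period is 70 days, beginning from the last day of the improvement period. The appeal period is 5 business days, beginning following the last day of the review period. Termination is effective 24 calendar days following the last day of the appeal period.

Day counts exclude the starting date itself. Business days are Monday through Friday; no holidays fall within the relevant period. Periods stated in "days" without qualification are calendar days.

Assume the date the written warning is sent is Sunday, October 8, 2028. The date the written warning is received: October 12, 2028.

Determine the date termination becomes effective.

Adding 15 calendar days to October 8, 2028 gives October 23, 2028, which is the last day of the improvement period.
Adding 70 calendar days to October 23, 2028 gives January 1, 2029, which is the last day of the review period.
The last day of the appeal period: 5 business days after Monday, January 1, 2029, skipping weekends — Jan 2, Jan 3, Jan 4, Jan 5, Jan 8 — lands on Monday, January 8, 2029.
The date termination becomes effective: January 8, 2029 + 24 days = February 1, 2029.

February 1, 2029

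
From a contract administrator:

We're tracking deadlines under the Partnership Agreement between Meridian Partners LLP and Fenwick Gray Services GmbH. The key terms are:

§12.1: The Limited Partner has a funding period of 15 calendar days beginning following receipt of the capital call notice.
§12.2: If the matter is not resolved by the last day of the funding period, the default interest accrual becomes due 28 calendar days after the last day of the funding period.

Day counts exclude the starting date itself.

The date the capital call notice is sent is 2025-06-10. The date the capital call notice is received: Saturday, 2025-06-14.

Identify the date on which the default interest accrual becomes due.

2025-07-27

The last day of the funding period: 2025-06-14 + 15 days = 2025-06-29.
The date on which the default interest accrual becomes due: 28 calendar days after 2025-06-29 is 2025-07-27.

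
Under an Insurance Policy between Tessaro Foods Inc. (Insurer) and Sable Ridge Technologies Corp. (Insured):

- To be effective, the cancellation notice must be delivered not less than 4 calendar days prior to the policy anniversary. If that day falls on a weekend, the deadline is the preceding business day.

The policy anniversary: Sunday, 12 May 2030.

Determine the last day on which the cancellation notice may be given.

8 May 2030

Counting back 4 calendar days from 12 May 2030 gives 8 May 2030. That is a Wednesday, so no adjustment is needed.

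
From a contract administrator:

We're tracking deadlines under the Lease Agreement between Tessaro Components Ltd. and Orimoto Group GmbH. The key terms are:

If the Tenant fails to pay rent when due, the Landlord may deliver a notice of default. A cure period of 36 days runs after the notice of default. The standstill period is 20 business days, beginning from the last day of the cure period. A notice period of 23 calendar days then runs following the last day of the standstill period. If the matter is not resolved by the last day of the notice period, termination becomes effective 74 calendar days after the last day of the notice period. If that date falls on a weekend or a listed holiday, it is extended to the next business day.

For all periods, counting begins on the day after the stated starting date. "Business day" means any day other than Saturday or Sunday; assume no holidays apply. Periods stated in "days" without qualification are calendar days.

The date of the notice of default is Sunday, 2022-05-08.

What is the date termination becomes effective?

2022-10-17

The last day of the cure period: 36 calendar days after 2022-05-08 is 2022-06-13.
From Monday, 2022-06-13, 20 business days (Jun 14, Jun 15, Jun 16, Jun 17, …, Jul 7, Jul 8, Jul 11, skipping weekends) brings us to Monday, 2022-07-11, which is the last day of the standstill period.
The last day of the notice period: 23 calendar days after 2022-07-11 is 2022-08-03.
Adding 74 calendar days to 2022-08-03 gives 2022-10-16, which is the date termination becomes effective. That falls on a Sunday, so it rolls to the next business day, Monday, 2022-10-17.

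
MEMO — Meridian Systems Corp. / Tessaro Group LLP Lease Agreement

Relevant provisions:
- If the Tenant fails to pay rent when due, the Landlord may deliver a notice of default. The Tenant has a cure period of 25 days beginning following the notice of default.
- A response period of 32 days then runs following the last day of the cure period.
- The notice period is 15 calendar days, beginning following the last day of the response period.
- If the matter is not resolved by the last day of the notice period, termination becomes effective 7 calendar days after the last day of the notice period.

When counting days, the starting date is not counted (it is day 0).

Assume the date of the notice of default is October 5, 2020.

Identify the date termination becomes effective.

December 23, 2020

The last day of the cure period: 25 calendar days after October 5, 2020 is October 30, 2020.
The last day of the response period: October 30, 2020 + 32 days = December 1, 2020.
The last day of the notice period: December 1, 2020 + 15 days = December 16, 2020.
The date termination becomes effective: 7 calendar days after December 16, 2020 is December 23, 2020.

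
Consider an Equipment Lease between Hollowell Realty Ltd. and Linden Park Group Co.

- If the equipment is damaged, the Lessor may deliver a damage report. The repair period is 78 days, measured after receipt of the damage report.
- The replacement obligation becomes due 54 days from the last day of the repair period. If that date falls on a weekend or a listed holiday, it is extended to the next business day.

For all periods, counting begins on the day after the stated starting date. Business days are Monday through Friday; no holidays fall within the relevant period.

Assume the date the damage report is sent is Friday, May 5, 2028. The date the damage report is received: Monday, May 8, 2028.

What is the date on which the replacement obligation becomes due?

September 18, 2028

The last day of the repair period: May 8, 2028 + 78 days = July 25, 2028.
The date on which the replacement obligation becomes due: 54 calendar days after July 25, 2028 is September 17, 2028. That falls on a Sunday, so it rolls to the next business day, Monday, September 18, 2028.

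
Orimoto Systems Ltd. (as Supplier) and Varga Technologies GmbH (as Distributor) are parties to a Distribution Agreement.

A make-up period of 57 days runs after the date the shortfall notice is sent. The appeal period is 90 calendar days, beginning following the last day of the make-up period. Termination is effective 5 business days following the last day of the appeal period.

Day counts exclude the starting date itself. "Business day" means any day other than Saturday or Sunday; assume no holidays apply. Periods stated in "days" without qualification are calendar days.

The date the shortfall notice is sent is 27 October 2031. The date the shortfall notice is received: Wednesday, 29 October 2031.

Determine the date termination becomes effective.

The last day of the make-up period: 57 calendar days after 27 October 2031 is 23 December 2031.
The last day of the appeal period: 90 calendar days after 23 December 2031 is 22 March 2032.
From Monday, 22 March 2032, 5 business days (Mar 23, Mar 24, Mar 25, Mar 26, Mar 29, skipping weekends) brings us to Monday, 29 March 2032, which is the date termination becomes effective.

29 March 2032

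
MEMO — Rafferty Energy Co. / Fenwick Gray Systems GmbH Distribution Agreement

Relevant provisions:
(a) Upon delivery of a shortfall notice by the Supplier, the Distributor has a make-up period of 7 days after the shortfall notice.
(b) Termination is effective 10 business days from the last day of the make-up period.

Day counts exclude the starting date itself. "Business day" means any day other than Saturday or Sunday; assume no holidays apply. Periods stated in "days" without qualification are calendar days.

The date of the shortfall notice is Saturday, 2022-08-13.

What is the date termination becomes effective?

Adding 7 calendar days to 2022-08-13 gives 2022-08-20, which is the last day of the make-up period.
The date termination becomes effective: 10 business days after Saturday, 2022-08-20, skipping weekends — Aug 22, Aug 23, Aug 24, Aug 25, Aug 26, Aug 29, Aug 30, Aug 31, Sep 1, Sep 2 — lands on Friday, 2022-09-02.

2022-09-02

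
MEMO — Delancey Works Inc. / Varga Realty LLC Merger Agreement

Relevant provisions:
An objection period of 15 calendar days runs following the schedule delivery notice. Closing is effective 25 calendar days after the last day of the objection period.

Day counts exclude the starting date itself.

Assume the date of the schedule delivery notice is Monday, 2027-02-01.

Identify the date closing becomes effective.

Adding 15 calendar days to 2027-02-01 gives 2027-02-16, which is the last day of the objection period.
The date closing becomes effective: 2027-02-16 + 25 days = 2027-03-13.

2027-03-13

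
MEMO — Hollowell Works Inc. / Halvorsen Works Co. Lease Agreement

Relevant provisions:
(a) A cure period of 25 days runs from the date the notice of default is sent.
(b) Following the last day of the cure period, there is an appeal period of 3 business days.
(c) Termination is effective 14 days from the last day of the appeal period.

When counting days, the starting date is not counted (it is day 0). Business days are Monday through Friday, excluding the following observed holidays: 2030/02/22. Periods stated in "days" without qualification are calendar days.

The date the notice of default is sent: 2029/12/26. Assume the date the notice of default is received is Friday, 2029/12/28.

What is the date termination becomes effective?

The last day of the cure period: 2029/12/26 + 25 days = 2030/01/20.
The last day of the appeal period: 3 business days after Sunday, 2030/01/20, skipping weekends — Jan 21, Jan 22, Jan 23 — lands on Wednesday, 2030/01/23.
Adding 14 calendar days to 2030/01/23 gives 2030/02/06, which is the date termination becomes effective.

2030/02/06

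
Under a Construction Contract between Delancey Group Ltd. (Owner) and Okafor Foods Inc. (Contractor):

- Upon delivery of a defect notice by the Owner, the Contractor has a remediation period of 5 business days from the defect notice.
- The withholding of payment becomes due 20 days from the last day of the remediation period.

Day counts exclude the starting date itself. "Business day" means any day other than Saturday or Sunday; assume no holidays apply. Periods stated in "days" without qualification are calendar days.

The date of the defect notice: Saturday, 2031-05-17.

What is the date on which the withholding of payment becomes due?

2031-06-12

From Saturday, 2031-05-17, 5 business days (May 19, May 20, May 21, May 22, May 23, skipping weekends) brings us to Friday, 2031-05-23, which is the last day of the remediation period.
The date on which the withholding of payment becomes due: 2031-05-23 + 20 days = 2031-06-12.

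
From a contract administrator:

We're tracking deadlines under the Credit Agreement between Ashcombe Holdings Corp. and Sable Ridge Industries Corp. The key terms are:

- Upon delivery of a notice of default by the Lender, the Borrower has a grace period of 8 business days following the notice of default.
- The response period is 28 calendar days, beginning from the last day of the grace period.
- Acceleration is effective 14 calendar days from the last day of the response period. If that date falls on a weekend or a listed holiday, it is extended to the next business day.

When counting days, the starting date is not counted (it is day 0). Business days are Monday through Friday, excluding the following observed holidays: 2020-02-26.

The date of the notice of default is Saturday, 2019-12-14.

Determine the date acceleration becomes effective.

The last day of the grace period: counting 8 business days from Saturday, 2019-12-14 (Dec 16, Dec 17, Dec 18, Dec 19, Dec 20, Dec 23, Dec 24, Dec 25, skipping weekends) reaches Wednesday, 2019-12-25.
Adding 28 calendar days to 2019-12-25 gives 2020-01-22, which is the last day of the response period.
Adding 14 calendar days to 2020-01-22 gives 2020-02-05, which is the date acceleration becomes effective. 2020-02-05 is a Wednesday and is not a listed holiday, so no roll-forward applies.

2020-02-05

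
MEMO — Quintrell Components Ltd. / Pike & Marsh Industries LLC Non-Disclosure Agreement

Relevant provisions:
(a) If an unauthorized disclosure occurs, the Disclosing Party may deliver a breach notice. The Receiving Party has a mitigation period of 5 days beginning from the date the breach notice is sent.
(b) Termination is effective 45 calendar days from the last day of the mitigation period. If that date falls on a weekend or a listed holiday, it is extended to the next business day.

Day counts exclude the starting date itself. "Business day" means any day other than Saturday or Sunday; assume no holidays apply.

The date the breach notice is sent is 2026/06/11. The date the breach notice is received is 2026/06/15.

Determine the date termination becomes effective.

The last day of the mitigation period: 2026/06/11 + 5 days = 2026/06/16.
Adding 45 calendar days to 2026/06/16 gives 2026/07/31, which is the date termination becomes effective. 2026/07/31 is a Friday, so no roll-forward applies.

2026/07/31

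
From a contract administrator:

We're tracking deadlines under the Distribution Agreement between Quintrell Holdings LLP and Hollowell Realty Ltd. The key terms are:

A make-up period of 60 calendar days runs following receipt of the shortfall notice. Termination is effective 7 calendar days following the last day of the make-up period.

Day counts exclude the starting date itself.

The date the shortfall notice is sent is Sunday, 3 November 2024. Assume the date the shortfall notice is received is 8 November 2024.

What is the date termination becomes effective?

The last day of the make-up period: 8 November 2024 + 60 days = 7 January 2025.
The date termination becomes effective: 7 January 2025 + 7 days = 14 January 2025.

14 January 2025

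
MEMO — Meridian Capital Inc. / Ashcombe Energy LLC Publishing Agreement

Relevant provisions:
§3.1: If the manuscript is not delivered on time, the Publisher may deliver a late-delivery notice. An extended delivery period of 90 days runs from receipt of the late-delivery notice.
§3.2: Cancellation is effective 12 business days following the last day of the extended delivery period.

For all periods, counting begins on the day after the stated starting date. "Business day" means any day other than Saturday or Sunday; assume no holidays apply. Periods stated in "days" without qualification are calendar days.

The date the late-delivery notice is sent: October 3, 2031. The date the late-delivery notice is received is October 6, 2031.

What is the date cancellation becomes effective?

January 20, 2032

The last day of the extended delivery period: 90 calendar days after October 6, 2031 is January 4, 2032.
The date cancellation becomes effective: 12 business days after Sunday, January 4, 2032, skipping weekends — Jan 5, Jan 6, Jan 7, Jan 8, …, Jan 16, Jan 19, Jan 20 — lands on Tuesday, January 20, 2032.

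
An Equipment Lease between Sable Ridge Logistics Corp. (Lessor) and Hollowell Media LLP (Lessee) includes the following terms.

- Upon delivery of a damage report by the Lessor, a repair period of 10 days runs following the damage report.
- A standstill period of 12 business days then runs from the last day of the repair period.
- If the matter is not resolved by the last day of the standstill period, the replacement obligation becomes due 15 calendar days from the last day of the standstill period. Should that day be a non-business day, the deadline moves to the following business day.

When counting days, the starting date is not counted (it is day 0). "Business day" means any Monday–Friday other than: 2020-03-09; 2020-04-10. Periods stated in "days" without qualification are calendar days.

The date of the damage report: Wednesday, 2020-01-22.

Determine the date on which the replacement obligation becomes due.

2020-03-04

The last day of the repair period: 2020-01-22 + 10 days = 2020-02-01.
From Saturday, 2020-02-01, 12 business days (Feb 3, Feb 4, Feb 5, Feb 6, …, Feb 14, Feb 17, Feb 18, skipping weekends) brings us to Tuesday, 2020-02-18, which is the last day of the standstill period.
Adding 15 calendar days to 2020-02-18 gives 2020-03-04, which is the date on which the replacement obligation becomes due. 2020-03-04 is a Wednesday and is not a listed holiday, so no roll-forward applies.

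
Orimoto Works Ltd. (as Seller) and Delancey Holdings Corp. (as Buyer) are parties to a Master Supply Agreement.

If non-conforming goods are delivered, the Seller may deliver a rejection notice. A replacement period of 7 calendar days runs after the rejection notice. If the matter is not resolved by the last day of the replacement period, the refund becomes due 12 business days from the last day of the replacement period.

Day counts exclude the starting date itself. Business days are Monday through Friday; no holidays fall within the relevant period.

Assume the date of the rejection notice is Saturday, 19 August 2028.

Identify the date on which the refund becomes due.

12 September 2028

The last day of the replacement period: 19 August 2028 + 7 days = 26 August 2028.
From Saturday, 26 August 2028, 12 business days (Aug 28, Aug 29, Aug 30, Aug 31, …, Sep 8, Sep 11, Sep 12, skipping weekends) brings us to Tuesday, 12 September 2028, which is the date on which the refund becomes due.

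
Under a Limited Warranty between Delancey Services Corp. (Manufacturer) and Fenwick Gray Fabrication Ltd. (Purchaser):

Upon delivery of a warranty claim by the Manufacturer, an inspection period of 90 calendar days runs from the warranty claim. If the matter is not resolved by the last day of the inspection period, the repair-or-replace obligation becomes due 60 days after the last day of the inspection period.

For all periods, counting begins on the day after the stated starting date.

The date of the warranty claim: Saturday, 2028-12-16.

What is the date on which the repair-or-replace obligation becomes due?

2029-05-15

The last day of the inspection period: 90 calendar days after 2028-12-16 is 2029-03-16.
The date on which the repair-or-replace obligation becomes due: 60 calendar days after 2029-03-16 is 2029-05-15.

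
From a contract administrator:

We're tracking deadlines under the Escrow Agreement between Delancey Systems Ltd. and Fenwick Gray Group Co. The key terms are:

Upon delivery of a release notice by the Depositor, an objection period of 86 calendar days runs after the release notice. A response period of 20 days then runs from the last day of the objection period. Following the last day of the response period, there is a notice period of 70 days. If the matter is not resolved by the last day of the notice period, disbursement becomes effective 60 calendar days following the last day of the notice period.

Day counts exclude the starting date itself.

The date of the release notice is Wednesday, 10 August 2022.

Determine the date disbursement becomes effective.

The last day of the objection period: 10 August 2022 + 86 days = 4 November 2022.
The last day of the response period: 20 calendar days after 4 November 2022 is 24 November 2022.
The last day of the notice period: 70 calendar days after 24 November 2022 is 2 February 2023.
Adding 60 calendar days to 2 February 2023 gives 3 April 2023, which is the date disbursement becomes effective.

3 April 2023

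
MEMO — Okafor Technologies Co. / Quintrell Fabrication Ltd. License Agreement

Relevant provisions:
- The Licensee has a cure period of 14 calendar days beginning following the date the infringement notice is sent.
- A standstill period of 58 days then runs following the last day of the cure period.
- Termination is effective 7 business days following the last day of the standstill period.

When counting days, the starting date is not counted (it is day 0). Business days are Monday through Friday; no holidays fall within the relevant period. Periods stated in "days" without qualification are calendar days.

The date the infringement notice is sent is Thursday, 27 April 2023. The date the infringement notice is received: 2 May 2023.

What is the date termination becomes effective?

The last day of the cure period: 14 calendar days after 27 April 2023 is 11 May 2023.
The last day of the standstill period: 58 calendar days after 11 May 2023 is 8 July 2023.
The date termination becomes effective: 7 business days after Saturday, 8 July 2023, skipping weekends — Jul 10, Jul 11, Jul 12, Jul 13, Jul 14, Jul 17, Jul 18 — lands on Tuesday, 18 July 2023.

18 July 2023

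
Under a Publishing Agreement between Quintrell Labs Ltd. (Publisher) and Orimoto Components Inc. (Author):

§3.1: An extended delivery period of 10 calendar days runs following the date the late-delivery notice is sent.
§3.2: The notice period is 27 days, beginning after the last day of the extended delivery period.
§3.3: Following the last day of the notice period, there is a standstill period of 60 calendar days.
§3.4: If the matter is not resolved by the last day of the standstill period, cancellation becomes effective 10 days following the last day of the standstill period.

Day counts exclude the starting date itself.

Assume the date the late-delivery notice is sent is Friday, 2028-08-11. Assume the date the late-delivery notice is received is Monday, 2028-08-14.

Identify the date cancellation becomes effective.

The last day of the extended delivery period: 10 calendar days after 2028-08-11 is 2028-08-21.
Adding 27 calendar days to 2028-08-21 gives 2028-09-17, which is the last day of the notice period.
The last day of the standstill period: 60 calendar days after 2028-09-17 is 2028-11-16.
Adding 10 calendar days to 2028-11-16 gives 2028-11-26, which is the date cancellation becomes effective.

2028-11-26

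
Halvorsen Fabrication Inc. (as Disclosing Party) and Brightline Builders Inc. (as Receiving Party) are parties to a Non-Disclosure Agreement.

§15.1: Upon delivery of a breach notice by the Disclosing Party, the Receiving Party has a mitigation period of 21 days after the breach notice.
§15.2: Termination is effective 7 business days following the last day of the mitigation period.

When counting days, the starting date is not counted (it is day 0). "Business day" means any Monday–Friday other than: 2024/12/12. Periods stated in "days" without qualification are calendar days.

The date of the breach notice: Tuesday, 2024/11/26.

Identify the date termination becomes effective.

Adding 21 calendar days to 2024/11/26 gives 2024/12/17, which is the last day of the mitigation period.
The date termination becomes effective: 7 business days after Tuesday, 2024/12/17, skipping weekends — Dec 18, Dec 19, Dec 20, Dec 23, Dec 24, Dec 25, Dec 26 — lands on Thursday, 2024/12/26.

2024/12/26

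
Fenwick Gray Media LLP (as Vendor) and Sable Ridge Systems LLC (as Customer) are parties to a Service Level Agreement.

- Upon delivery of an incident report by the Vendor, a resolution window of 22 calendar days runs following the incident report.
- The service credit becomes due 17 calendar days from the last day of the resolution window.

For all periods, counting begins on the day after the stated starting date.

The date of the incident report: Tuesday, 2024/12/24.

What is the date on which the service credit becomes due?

2025/02/01

The last day of the resolution window: 22 calendar days after 2024/12/24 is 2025/01/15.
The date on which the service credit becomes due: 2025/01/15 + 17 days = 2025/02/01.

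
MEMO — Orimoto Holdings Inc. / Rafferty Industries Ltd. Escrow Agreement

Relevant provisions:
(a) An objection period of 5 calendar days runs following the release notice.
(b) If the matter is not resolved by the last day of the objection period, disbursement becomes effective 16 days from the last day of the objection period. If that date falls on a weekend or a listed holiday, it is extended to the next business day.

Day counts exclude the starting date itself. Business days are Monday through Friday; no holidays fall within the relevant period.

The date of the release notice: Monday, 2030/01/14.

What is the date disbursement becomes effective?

The last day of the objection period: 5 calendar days after 2030/01/14 is 2030/01/19.
Adding 16 calendar days to 2030/01/19 gives 2030/02/04, which is the date disbursement becomes effective. 2030/02/04 is a Monday, so no roll-forward applies.

2030/02/04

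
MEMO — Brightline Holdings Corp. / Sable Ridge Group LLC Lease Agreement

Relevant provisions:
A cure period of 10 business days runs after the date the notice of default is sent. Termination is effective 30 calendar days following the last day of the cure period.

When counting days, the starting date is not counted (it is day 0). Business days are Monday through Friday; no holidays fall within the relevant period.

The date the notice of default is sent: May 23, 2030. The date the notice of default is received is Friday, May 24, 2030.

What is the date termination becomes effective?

July 6, 2030

The last day of the cure period: counting 10 business days from Thursday, May 23, 2030 (May 24, May 27, May 28, May 29, May 30, May 31, Jun 3, Jun 4, Jun 5, Jun 6, skipping weekends) reaches Thursday, June 6, 2030.
Adding 30 calendar days to June 6, 2030 gives July 6, 2030, which is the date termination becomes effective.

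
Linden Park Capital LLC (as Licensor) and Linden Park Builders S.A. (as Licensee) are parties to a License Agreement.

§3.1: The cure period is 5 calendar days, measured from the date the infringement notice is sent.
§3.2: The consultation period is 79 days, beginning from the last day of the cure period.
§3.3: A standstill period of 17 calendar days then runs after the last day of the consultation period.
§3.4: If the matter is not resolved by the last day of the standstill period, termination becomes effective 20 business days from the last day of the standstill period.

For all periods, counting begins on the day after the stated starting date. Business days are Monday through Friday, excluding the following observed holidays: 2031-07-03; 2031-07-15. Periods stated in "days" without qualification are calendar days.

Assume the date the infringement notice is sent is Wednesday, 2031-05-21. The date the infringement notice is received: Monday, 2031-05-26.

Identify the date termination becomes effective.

2031-09-26

The last day of the cure period: 5 calendar days after 2031-05-21 is 2031-05-26.
Adding 79 calendar days to 2031-05-26 gives 2031-08-13, which is the last day of the consultation period.
Adding 17 calendar days to 2031-08-13 gives 2031-08-30, which is the last day of the standstill period.
The date termination becomes effective: counting 20 business days from Saturday, 2031-08-30 (Sep 1, Sep 2, Sep 3, Sep 4, …, Sep 24, Sep 25, Sep 26, skipping weekends) reaches Friday, 2031-09-26.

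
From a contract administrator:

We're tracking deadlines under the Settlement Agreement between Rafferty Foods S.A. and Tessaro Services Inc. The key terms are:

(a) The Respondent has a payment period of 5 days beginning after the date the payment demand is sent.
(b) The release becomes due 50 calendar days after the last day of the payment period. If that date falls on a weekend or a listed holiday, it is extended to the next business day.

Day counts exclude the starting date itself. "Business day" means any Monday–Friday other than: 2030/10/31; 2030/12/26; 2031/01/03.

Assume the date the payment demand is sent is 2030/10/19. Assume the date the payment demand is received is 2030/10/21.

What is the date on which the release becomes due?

2030/12/13

The last day of the payment period: 5 calendar days after 2030/10/19 is 2030/10/24.
The date on which the release becomes due: 50 calendar days after 2030/10/24 is 2030/12/13. 2030/12/13 is a Friday and is not a listed holiday, so no roll-forward applies.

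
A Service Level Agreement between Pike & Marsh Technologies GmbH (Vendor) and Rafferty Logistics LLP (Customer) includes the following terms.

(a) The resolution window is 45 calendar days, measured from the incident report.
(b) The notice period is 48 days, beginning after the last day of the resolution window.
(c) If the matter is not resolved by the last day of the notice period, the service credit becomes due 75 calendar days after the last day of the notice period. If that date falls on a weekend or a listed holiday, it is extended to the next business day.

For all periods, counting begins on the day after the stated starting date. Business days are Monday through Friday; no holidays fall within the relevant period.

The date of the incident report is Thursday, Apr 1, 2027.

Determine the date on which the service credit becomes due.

Adding 45 calendar days to Apr 1, 2027 gives May 16, 2027, which is the last day of the resolution window.
Adding 48 calendar days to May 16, 2027 gives Jul 3, 2027, which is the last day of the notice period.
The date on which the service credit becomes due: 75 calendar days after Jul 3, 2027 is Sep 16, 2027. Sep 16, 2027 is a Thursday, so no roll-forward applies.

Sep 16, 2027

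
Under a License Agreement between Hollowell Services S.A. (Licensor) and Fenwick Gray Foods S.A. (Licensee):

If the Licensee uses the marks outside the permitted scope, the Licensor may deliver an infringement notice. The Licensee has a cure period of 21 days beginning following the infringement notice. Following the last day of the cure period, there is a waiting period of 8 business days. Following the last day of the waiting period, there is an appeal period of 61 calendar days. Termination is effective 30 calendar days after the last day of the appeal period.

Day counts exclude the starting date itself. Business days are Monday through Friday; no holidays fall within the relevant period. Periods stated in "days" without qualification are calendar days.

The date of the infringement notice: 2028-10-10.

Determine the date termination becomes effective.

Adding 21 calendar days to 2028-10-10 gives 2028-10-31, which is the last day of the cure period.
The last day of the waiting period: counting 8 business days from Tuesday, 2028-10-31 (Nov 1, Nov 2, Nov 3, Nov 6, Nov 7, Nov 8, Nov 9, Nov 10, skipping weekends) reaches Friday, 2028-11-10.
The last day of the appeal period: 61 calendar days after 2028-11-10 is 2029-01-10.
Adding 30 calendar days to 2029-01-10 gives 2029-02-09, which is the date termination becomes effective.

2029-02-09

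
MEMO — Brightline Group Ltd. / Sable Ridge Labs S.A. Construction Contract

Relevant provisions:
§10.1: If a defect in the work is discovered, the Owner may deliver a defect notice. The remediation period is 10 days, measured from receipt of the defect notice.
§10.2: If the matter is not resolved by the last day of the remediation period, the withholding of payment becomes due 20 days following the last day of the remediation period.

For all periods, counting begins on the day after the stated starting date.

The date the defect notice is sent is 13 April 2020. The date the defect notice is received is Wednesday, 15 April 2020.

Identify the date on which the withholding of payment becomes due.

15 May 2020

Adding 10 calendar days to 15 April 2020 gives 25 April 2020, which is the last day of the remediation period.
Adding 20 calendar days to 25 April 2020 gives 15 May 2020, which is the date on which the withholding of payment becomes due.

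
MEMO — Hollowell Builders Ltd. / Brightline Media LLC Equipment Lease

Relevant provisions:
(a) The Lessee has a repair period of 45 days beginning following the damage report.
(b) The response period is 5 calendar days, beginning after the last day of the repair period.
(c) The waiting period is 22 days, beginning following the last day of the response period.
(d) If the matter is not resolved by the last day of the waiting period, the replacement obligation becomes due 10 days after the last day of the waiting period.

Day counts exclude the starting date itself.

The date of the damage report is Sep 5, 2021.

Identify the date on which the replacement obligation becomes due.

Nov 26, 2021

The last day of the repair period: 45 calendar days after Sep 5, 2021 is Oct 20, 2021.
The last day of the response period: 5 calendar days after Oct 20, 2021 is Oct 25, 2021.
The last day of the waiting period: 22 calendar days after Oct 25, 2021 is Nov 16, 2021.
Adding 10 calendar days to Nov 16, 2021 gives Nov 26, 2021, which is the date on which the replacement obligation becomes due.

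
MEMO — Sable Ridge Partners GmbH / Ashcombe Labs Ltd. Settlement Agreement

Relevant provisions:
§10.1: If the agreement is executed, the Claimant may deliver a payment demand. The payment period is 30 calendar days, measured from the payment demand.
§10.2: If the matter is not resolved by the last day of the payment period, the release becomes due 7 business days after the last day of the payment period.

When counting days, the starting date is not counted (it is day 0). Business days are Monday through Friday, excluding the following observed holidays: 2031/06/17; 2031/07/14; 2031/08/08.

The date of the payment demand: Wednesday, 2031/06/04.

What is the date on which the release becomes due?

The last day of the payment period: 30 calendar days after 2031/06/04 is 2031/07/04.
From Friday, 2031/07/04, 7 business days (Jul 7, Jul 8, Jul 9, Jul 10, Jul 11, Jul 15, Jul 16, skipping weekends and the listed holiday on Jul 14) brings us to Wednesday, 2031/07/16, which is the date on which the release becomes due.

2031/07/16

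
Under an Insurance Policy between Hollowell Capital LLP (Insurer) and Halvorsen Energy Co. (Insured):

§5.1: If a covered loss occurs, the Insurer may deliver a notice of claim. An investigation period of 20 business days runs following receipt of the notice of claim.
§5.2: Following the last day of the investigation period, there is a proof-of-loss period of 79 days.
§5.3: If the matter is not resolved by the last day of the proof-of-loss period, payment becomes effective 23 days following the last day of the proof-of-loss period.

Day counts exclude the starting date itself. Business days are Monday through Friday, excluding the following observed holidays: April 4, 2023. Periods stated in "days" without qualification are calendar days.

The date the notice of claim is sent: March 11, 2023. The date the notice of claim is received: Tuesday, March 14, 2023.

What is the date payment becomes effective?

From Tuesday, March 14, 2023, 20 business days (Mar 15, Mar 16, Mar 17, Mar 20, …, Apr 10, Apr 11, Apr 12, skipping weekends and the listed holiday on Apr 4) brings us to Wednesday, April 12, 2023, which is the last day of the investigation period.
Adding 79 calendar days to April 12, 2023 gives June 30, 2023, which is the last day of the proof-of-loss period.
The date payment becomes effective: June 30, 2023 + 23 days = July 23, 2023.

July 23, 2023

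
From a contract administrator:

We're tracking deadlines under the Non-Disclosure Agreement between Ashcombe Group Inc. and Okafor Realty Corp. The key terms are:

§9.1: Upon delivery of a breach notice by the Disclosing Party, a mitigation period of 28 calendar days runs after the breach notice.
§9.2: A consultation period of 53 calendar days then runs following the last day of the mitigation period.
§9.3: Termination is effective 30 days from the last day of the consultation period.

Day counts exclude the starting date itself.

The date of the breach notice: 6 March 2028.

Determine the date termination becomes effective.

The last day of the mitigation period: 28 calendar days after 6 March 2028 is 3 April 2028.
The last day of the consultation period: 53 calendar days after 3 April 2028 is 26 May 2028.
Adding 30 calendar days to 26 May 2028 gives 25 June 2028, which is the date termination becomes effective.

25 June 2028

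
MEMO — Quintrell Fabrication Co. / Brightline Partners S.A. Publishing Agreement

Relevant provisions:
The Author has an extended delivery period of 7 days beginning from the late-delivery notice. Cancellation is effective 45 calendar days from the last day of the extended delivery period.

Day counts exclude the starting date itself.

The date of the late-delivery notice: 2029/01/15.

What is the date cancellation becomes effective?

2029/03/08

The last day of the extended delivery period: 2029/01/15 + 7 days = 2029/01/22.
The date cancellation becomes effective: 2029/01/22 + 45 days = 2029/03/08.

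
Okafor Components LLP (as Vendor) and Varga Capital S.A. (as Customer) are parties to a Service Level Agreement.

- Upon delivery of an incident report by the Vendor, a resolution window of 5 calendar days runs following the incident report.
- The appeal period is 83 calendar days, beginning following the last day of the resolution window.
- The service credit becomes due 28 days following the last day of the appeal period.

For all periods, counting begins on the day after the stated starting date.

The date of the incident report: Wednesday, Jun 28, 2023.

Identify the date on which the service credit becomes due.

Oct 22, 2023

Adding 5 calendar days to Jun 28, 2023 gives Jul 3, 2023, which is the last day of the resolution window.
The last day of the appeal period: Jul 3, 2023 + 83 days = Sep 24, 2023.
The date on which the service credit becomes due: Sep 24, 2023 + 28 days = Oct 22, 2023.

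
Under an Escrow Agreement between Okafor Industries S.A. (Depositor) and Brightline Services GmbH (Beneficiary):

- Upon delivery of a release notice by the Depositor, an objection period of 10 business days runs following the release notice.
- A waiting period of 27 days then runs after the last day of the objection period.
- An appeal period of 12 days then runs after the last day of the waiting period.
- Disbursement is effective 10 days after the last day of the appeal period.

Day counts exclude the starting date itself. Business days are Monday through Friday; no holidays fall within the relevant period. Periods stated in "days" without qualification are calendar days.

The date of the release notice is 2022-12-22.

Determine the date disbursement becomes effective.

2023-02-23

The last day of the objection period: 10 business days after Thursday, 2022-12-22, skipping weekends — Dec 23, Dec 26, Dec 27, Dec 28, Dec 29, Dec 30, Jan 2, Jan 3, Jan 4, Jan 5 — lands on Thursday, 2023-01-05.
Adding 27 calendar days to 2023-01-05 gives 2023-02-01, which is the last day of the waiting period.
Adding 12 calendar days to 2023-02-01 gives 2023-02-13, which is the last day of the appeal period.
The date disbursement becomes effective: 10 calendar days after 2023-02-13 is 2023-02-23.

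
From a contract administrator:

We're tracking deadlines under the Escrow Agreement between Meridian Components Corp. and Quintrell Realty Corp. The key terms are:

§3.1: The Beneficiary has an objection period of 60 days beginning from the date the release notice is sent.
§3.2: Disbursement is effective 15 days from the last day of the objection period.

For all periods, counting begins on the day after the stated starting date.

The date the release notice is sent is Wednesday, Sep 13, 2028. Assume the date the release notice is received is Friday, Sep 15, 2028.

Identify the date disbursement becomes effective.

The last day of the objection period: 60 calendar days after Sep 13, 2028 is Nov 12, 2028.
Adding 15 calendar days to Nov 12, 2028 gives Nov 27, 2028, which is the date disbursement becomes effective.

Nov 27, 2028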